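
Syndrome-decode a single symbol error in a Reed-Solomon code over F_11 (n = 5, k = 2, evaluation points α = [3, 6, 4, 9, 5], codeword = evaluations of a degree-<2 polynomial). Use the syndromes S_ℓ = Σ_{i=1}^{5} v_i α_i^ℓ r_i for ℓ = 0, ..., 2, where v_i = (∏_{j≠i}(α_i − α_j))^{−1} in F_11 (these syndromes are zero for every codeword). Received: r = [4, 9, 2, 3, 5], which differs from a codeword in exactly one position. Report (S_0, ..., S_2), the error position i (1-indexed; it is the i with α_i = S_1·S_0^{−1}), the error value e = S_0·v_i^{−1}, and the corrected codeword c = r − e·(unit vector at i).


S = (2, 10, 6), error at position 5, error magnitude e = 5, c = [4, 9, 2, 3, 0].

Step 1: column multipliers v_i = (∏_{j≠i}(α_i − α_j))^{−1} mod 11.
  i = 1 (α = 3): (3−6)(3−4)(3−9)(3−5) = (−3)·(−1)·(−6)·(−2) = 36 ≡ 3, so v_1 = 3^{−1} = 4 (mod 11).
  i = 2 (α = 6): (6−3)(6−4)(6−9)(6−5) = 3·2·(−3)·1 = −18 ≡ 4, so v_2 = 4^{−1} = 3 (mod 11).
  i = 3 (α = 4): (4−3)(4−6)(4−9)(4−5) = 1·(−2)·(−5)·(−1) = −10 ≡ 1, so v_3 = 1^{−1} = 1 (mod 11).
  i = 4 (α = 9): (9−3)(9−6)(9−4)(9−5) = 6·3·5·4 = 360 ≡ 8, so v_4 = 8^{−1} = 7 (mod 11).
  i = 5 (α = 5): (5−3)(5−6)(5−4)(5−9) = 2·(−1)·1·(−4) = 8 ≡ 8, so v_5 = 8^{−1} = 7 (mod 11).
  v = [4, 3, 1, 7, 7].
Step 2: syndromes of r = [4, 9, 2, 3, 5] (all sums mod 11).
  S_0 = Σ v_i r_i = 4·4 + 3·9 + 1·2 + 7·3 + 7·5 = 101 ≡ 2.
  S_1 = Σ v_i α_i r_i = 4·3·4 + 3·6·9 + 1·4·2 + 7·9·3 + 7·5·5 = 582 ≡ 10.
  α_i^2 mod 11 = [9, 3, 5, 4, 3].
  S_2 = Σ v_i α_i^2 r_i = 4·9·4 + 3·3·9 + 1·5·2 + 7·4·3 + 7·3·5 = 424 ≡ 6.
  S = (2, 10, 6) ≠ 0, so r is not a codeword (an error is present).
Step 3: locate the error. For a single error e at position i, S_ℓ = v_i·e·α_i^ℓ, so α_err = S_1/S_0.
  S_0^{−1} = 2^{−1} = 6 (mod 11), so α_err = 10·6 = 60 ≡ 5 = α_5. Error position i = 5.
  Consistency check: S_2/S_1 = 6·10 = 60 ≡ 5 = α_err ✓ (single-error assumption holds).
Step 4: error magnitude e = S_0/v_5 = S_0·∏_{j≠5}(α_5 − α_j) = 2·8 = 16 ≡ 5 (mod 11).
Step 5: correct position 5: c_5 = r_5 − e = 5 − 5 ≡ 0 (mod 11). Hence c = [4, 9, 2, 3, 0].
  Check: interpolating c through the α_i gives m(x) = 10 + 9·x (degree < 2) with m(α_i) = c_i for every i, so c is indeed a codeword.


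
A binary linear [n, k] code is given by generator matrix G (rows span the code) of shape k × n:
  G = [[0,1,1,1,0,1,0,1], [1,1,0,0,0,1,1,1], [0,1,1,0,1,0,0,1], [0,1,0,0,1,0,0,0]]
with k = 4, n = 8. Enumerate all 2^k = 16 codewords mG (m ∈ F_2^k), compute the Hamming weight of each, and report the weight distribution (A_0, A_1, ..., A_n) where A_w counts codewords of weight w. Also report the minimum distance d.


Weight distribution: A_0 = 1, A_2 = 2, A_3 = 2, A_4 = 3, A_5 = 6, A_6 = 2. Minimum distance d = 2.

Enumerate all 2^4 = 16 messages m ∈ F_2^4.
For each, compute codeword c = mG in F_2^8, then tally its weight.
  m = 0000 → c = 00000000, weight = 0.
  m = 1000 → c = 01110101, weight = 5.
  m = 0100 → c = 11000111, weight = 5.
  m = 1100 → c = 10110010, weight = 4.
  m = 0010 → c = 01101001, weight = 4.
  m = 1010 → c = 00011100, weight = 3.
  m = 0110 → c = 10101110, weight = 5.
  m = 1110 → c = 11011011, weight = 6.
  m = 0001 → c = 01001000, weight = 2.
  m = 1001 → c = 00111101, weight = 5.
  m = 0101 → c = 10001111, weight = 5.
  m = 1101 → c = 11111010, weight = 6.
  m = 0011 → c = 00100001, weight = 2.
  m = 1011 → c = 01010100, weight = 3.
  m = 0111 → c = 11100110, weight = 5.
  m = 1111 → c = 10010011, weight = 4.
Tally weights:
  weight 0: 1 codewords.
  weight 2: 2 codewords.
  weight 3: 2 codewords.
  weight 4: 3 codewords.
  weight 5: 6 codewords.
  weight 6: 2 codewords.
Minimum distance d = smallest w > 0 with A_w > 0 = 2.
Sanity: Σ A_w = 16 = 2^4 = 16 ✓.


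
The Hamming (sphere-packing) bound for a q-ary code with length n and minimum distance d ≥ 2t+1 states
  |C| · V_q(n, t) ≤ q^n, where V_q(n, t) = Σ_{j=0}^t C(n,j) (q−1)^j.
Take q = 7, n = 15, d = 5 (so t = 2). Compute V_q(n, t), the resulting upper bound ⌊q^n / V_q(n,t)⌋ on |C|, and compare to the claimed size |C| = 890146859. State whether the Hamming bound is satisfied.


V_q(n, t) = 3871, q^n = 4747561509943, Hamming bound = 1226443169, |C| = 890146859 ≤ bound (satisfied).

Step 1: Compute V_q(n, t) = Σ_{j=0}^2 C(n, j) (q−1)^j.
  j = 0: C(15,0)·(6)^0 = 1·1 = 1.
  j = 1: C(15,1)·(6)^1 = 15·6 = 90.
  j = 2: C(15,2)·(6)^2 = 105·36 = 3780.
  V_q(n, t) = 1 + 90 + 3780 = 3871.
Step 2: q^n = 7^15 = 4747561509943.
Step 3: Hamming bound ⌊q^n / V_q(n,t)⌋ = ⌊4747561509943/3871⌋ = 1226443169.
Step 4: Compare |C| = 890146859 to 1226443169: satisfied.
The claimed |C| lies below the Hamming bound.


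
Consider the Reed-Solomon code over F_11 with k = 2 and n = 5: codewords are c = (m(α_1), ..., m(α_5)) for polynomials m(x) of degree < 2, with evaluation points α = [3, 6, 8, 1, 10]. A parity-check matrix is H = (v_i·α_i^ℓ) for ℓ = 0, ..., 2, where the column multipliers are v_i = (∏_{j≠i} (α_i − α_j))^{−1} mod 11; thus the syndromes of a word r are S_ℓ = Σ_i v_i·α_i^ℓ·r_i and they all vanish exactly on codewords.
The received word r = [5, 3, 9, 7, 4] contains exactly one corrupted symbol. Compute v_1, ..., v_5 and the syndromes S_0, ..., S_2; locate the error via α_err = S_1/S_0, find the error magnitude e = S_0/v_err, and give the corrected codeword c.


S = (10, 10, 10), error at position 4, error magnitude e = 8, c = [5, 3, 9, 10, 4].

Step 1: column multipliers v_i = (∏_{j≠i}(α_i − α_j))^{−1} mod 11.
  i = 1 (α = 3): (3−6)(3−8)(3−1)(3−10) = (−3)·(−5)·2·(−7) = −210 ≡ 10, so v_1 = 10^{−1} = 10 (mod 11).
  i = 2 (α = 6): (6−3)(6−8)(6−1)(6−10) = 3·(−2)·5·(−4) = 120 ≡ 10, so v_2 = 10^{−1} = 10 (mod 11).
  i = 3 (α = 8): (8−3)(8−6)(8−1)(8−10) = 5·2·7·(−2) = −140 ≡ 3, so v_3 = 3^{−1} = 4 (mod 11).
  i = 4 (α = 1): (1−3)(1−6)(1−8)(1−10) = (−2)·(−5)·(−7)·(−9) = 630 ≡ 3, so v_4 = 3^{−1} = 4 (mod 11).
  i = 5 (α = 10): (10−3)(10−6)(10−8)(10−1) = 7·4·2·9 = 504 ≡ 9, so v_5 = 9^{−1} = 5 (mod 11).
  v = [10, 10, 4, 4, 5].
Step 2: syndromes of r = [5, 3, 9, 7, 4] (all sums mod 11).
  S_0 = Σ v_i r_i = 10·5 + 10·3 + 4·9 + 4·7 + 5·4 = 164 ≡ 10.
  S_1 = Σ v_i α_i r_i = 10·3·5 + 10·6·3 + 4·8·9 + 4·1·7 + 5·10·4 = 846 ≡ 10.
  α_i^2 mod 11 = [9, 3, 9, 1, 1].
  S_2 = Σ v_i α_i^2 r_i = 10·9·5 + 10·3·3 + 4·9·9 + 4·1·7 + 5·1·4 = 912 ≡ 10.
  S = (10, 10, 10) ≠ 0, so r is not a codeword (an error is present).
Step 3: locate the error. For a single error e at position i, S_ℓ = v_i·e·α_i^ℓ, so α_err = S_1/S_0.
  S_0^{−1} = 10^{−1} = 10 (mod 11), so α_err = 10·10 = 100 ≡ 1 = α_4. Error position i = 4.
  Consistency check: S_2/S_1 = 10·10 = 100 ≡ 1 = α_err ✓ (single-error assumption holds).
Step 4: error magnitude e = S_0/v_4 = S_0·∏_{j≠4}(α_4 − α_j) = 10·3 = 30 ≡ 8 (mod 11).
Step 5: correct position 4: c_4 = r_4 − e = 7 − 8 ≡ 10 (mod 11). Hence c = [5, 3, 9, 10, 4].
  Check: interpolating c through the α_i gives m(x) = 7 + 3·x (degree < 2) with m(α_i) = c_i for every i, so c is indeed a codeword.


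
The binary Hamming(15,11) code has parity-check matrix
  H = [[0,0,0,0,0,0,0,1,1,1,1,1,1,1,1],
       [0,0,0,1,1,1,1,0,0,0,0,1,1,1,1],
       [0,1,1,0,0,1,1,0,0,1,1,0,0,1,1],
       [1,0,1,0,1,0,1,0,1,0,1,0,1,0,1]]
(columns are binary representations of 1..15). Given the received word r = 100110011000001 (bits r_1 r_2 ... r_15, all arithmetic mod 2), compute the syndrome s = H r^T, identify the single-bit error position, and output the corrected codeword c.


s = (1, 1, 1, 0)^T, error position = 14, corrected codeword c = 100110011000011

Compute s = H r^T mod 2 one row at a time:
  s_1 = 1 + 1 + 0 + 0 + 0 + 0 + 0 + 1 = 3 ≡ 1 (mod 2).
  s_2 = 1 + 1 + 0 + 0 + 0 + 0 + 0 + 1 = 3 ≡ 1 (mod 2).
  s_3 = 0 + 0 + 0 + 0 + 0 + 0 + 0 + 1 = 1 ≡ 1 (mod 2).
  s_4 = 1 + 0 + 1 + 0 + 1 + 0 + 0 + 1 = 4 ≡ 0 (mod 2).
s = (1, 1, 1, 0)^T — this equals column 14 of H (binary 1110), so error is at position 14.
Correct: flip bit 14 of r = 100110011000001 to get c = 100110011000011.


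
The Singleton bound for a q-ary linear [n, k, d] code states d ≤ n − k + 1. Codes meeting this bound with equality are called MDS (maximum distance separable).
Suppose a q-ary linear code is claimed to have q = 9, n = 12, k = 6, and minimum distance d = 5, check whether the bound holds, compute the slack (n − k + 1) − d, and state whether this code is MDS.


Singleton RHS = n − k + 1 = 7, slack = 2, bound satisfied, not MDS.

Singleton bound: d ≤ n − k + 1.
Here n = 12, k = 6, so n − k + 1 = 7.
Given d = 5, check d ≤ 7: YES.
Slack = (n − k + 1) − d = 2.
The code is NOT MDS (slack = 2 > 0).
Description: the claimed parameters are [12, 6, 5]_9; such a code would be non-MDS.


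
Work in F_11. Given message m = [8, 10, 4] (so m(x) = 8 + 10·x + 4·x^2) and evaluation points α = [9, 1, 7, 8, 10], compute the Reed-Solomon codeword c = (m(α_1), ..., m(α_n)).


c = [4, 0, 10, 3, 2]

Message polynomial: m(x) = 8 + 10·x + 4·x^2 (mod 11).
For each evaluation point α_i, compute m(α_i) mod 11:
  α_1 = 9: Horner steps 4 → 2 → 4, so m(9) = 4.
  α_2 = 1: Horner steps 4 → 3 → 0, so m(1) = 0.
  α_3 = 7: Horner steps 4 → 5 → 10, so m(7) = 10.
  α_4 = 8: Horner steps 4 → 9 → 3, so m(8) = 3.
  α_5 = 10: Horner steps 4 → 6 → 2, so m(10) = 2.
Codeword c = [4, 0, 10, 3, 2] ∈ F_11^5.


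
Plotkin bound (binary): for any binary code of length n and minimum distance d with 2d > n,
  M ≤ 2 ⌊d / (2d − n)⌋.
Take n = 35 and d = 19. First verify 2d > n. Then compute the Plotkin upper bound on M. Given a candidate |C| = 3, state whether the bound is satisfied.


Plotkin bound M ≤ 12; given |C| = 3 ≤ bound (satisfied).

Check applicability: 2d = 38, n = 35.
2d − n = 3 > 0, so Plotkin applies.
Compute d/(2d−n) = 19/3 ≈ 6.3333.
⌊d/(2d−n)⌋ = 6.
Plotkin bound: M ≤ 2·6 = 12.
Given |C| = 3, check: satisfied.
This |C| is below the Plotkin bound.


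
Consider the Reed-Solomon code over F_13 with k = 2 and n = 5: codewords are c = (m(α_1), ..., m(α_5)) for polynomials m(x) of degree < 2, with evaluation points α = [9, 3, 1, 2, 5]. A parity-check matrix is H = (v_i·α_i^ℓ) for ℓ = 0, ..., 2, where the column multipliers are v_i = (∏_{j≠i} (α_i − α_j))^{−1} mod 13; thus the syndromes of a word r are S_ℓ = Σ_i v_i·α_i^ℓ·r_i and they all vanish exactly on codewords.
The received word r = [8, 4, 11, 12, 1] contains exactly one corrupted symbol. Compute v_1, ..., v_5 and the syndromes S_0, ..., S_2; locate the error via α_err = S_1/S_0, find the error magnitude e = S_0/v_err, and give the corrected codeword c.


S = (9, 9, 9), error at position 3, error magnitude e = 4, c = [8, 4, 7, 12, 1].

Step 1: column multipliers v_i = (∏_{j≠i}(α_i − α_j))^{−1} mod 13.
  i = 1 (α = 9): (9−3)(9−1)(9−2)(9−5) = 6·8·7·4 = 1344 ≡ 5, so v_1 = 5^{−1} = 8 (mod 13).
  i = 2 (α = 3): (3−9)(3−1)(3−2)(3−5) = (−6)·2·1·(−2) = 24 ≡ 11, so v_2 = 11^{−1} = 6 (mod 13).
  i = 3 (α = 1): (1−9)(1−3)(1−2)(1−5) = (−8)·(−2)·(−1)·(−4) = 64 ≡ 12, so v_3 = 12^{−1} = 12 (mod 13).
  i = 4 (α = 2): (2−9)(2−3)(2−1)(2−5) = (−7)·(−1)·1·(−3) = −21 ≡ 5, so v_4 = 5^{−1} = 8 (mod 13).
  i = 5 (α = 5): (5−9)(5−3)(5−1)(5−2) = (−4)·2·4·3 = −96 ≡ 8, so v_5 = 8^{−1} = 5 (mod 13).
  v = [8, 6, 12, 8, 5].
Step 2: syndromes of r = [8, 4, 11, 12, 1] (all sums mod 13).
  S_0 = Σ v_i r_i = 8·8 + 6·4 + 12·11 + 8·12 + 5·1 = 321 ≡ 9.
  S_1 = Σ v_i α_i r_i = 8·9·8 + 6·3·4 + 12·1·11 + 8·2·12 + 5·5·1 = 997 ≡ 9.
  α_i^2 mod 13 = [3, 9, 1, 4, 12].
  S_2 = Σ v_i α_i^2 r_i = 8·3·8 + 6·9·4 + 12·1·11 + 8·4·12 + 5·12·1 = 984 ≡ 9.
  S = (9, 9, 9) ≠ 0, so r is not a codeword (an error is present).
Step 3: locate the error. For a single error e at position i, S_ℓ = v_i·e·α_i^ℓ, so α_err = S_1/S_0.
  S_0^{−1} = 9^{−1} = 3 (mod 13), so α_err = 9·3 = 27 ≡ 1 = α_3. Error position i = 3.
  Consistency check: S_2/S_1 = 9·3 = 27 ≡ 1 = α_err ✓ (single-error assumption holds).
Step 4: error magnitude e = S_0/v_3 = S_0·∏_{j≠3}(α_3 − α_j) = 9·12 = 108 ≡ 4 (mod 13).
Step 5: correct position 3: c_3 = r_3 − e = 11 − 4 ≡ 7 (mod 13). Hence c = [8, 4, 7, 12, 1].
  Check: interpolating c through the α_i gives m(x) = 2 + 5·x (degree < 2) with m(α_i) = c_i for every i, so c is indeed a codeword.


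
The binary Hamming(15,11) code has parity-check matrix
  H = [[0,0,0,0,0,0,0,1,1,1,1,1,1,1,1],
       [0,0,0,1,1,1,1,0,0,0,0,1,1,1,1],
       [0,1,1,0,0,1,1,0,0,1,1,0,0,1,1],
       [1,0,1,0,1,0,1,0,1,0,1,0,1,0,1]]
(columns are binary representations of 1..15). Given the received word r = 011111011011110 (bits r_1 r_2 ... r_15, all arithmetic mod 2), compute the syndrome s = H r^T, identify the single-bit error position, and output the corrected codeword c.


s = (0, 0, 1, 1)^T, error position = 3, corrected codeword c = 010111011011110

Compute s = H r^T mod 2 one row at a time:
  s_1 = 1 + 1 + 0 + 1 + 1 + 1 + 1 + 0 = 6 ≡ 0 (mod 2).
  s_2 = 1 + 1 + 1 + 0 + 1 + 1 + 1 + 0 = 6 ≡ 0 (mod 2).
  s_3 = 1 + 1 + 1 + 0 + 0 + 1 + 1 + 0 = 5 ≡ 1 (mod 2).
  s_4 = 0 + 1 + 1 + 0 + 1 + 1 + 1 + 0 = 5 ≡ 1 (mod 2).
s = (0, 0, 1, 1)^T — this equals column 3 of H (binary 0011), so error is at position 3.
Correct: flip bit 3 of r = 011111011011110 to get c = 010111011011110.


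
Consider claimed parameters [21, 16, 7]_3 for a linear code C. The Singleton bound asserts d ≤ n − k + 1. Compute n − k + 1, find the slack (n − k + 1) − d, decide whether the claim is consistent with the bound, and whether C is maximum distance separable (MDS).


Singleton RHS = n − k + 1 = 6, slack = -1, bound violated (no such code; not MDS).

Singleton bound: d ≤ n − k + 1.
Here n = 21, k = 16, so n − k + 1 = 6.
Given d = 7, check d ≤ 6: NO.
Slack = (n − k + 1) − d = -1.
The slack is negative: d = 7 exceeds n − k + 1 = 6 by 1, so the Singleton bound is violated and no linear [21, 16, 7]_3 code can exist. In particular it is not MDS (MDS requires d = n − k + 1 exactly).
Description: the claimed parameters are [21, 16, 7]_3; such a code would be impossible (violates the Singleton bound).


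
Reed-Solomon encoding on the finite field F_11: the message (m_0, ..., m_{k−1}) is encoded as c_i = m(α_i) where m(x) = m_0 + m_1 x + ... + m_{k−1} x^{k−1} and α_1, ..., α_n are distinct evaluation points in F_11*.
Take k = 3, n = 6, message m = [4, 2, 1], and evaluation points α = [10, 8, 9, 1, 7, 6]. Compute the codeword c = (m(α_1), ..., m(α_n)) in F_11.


c = [3, 7, 4, 7, 1, 8]

Message polynomial: m(x) = 4 + 2·x + 1·x^2 (mod 11).
For each evaluation point α_i, compute m(α_i) mod 11:
  α_1 = 10: Horner steps 1 → 1 → 3, so m(10) = 3.
  α_2 = 8: Horner steps 1 → 10 → 7, so m(8) = 7.
  α_3 = 9: Horner steps 1 → 0 → 4, so m(9) = 4.
  α_4 = 1: Horner steps 1 → 3 → 7, so m(1) = 7.
  α_5 = 7: Horner steps 1 → 9 → 1, so m(7) = 1.
  α_6 = 6: Horner steps 1 → 8 → 8, so m(6) = 8.
Codeword c = [3, 7, 4, 7, 1, 8] ∈ F_11^6.


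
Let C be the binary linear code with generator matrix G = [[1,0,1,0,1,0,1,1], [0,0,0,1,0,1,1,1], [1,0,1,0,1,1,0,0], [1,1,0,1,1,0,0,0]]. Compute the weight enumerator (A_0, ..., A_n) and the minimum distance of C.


Weight distribution: A_0 = 1, A_1 = 1, A_3 = 3, A_4 = 5, A_5 = 3, A_6 = 2, A_7 = 1. Minimum distance d = 1.

Enumerate all 2^4 = 16 messages m ∈ F_2^4.
For each, compute codeword c = mG in F_2^8, then tally its weight.
  m = 0000 → c = 00000000, weight = 0.
  m = 1000 → c = 10101011, weight = 5.
  m = 0100 → c = 00010111, weight = 4.
  m = 1100 → c = 10111100, weight = 5.
  m = 0010 → c = 10101100, weight = 4.
  m = 1010 → c = 00000111, weight = 3.
  m = 0110 → c = 10111011, weight = 6.
  m = 1110 → c = 00010000, weight = 1.
  m = 0001 → c = 11011000, weight = 4.
  m = 1001 → c = 01110011, weight = 5.
  m = 0101 → c = 11001111, weight = 6.
  m = 1101 → c = 01100100, weight = 3.
  m = 0011 → c = 01110100, weight = 4.
  m = 1011 → c = 11011111, weight = 7.
  m = 0111 → c = 01100011, weight = 4.
  m = 1111 → c = 11001000, weight = 3.
Tally weights:
  weight 0: 1 codewords.
  weight 1: 1 codewords.
  weight 3: 3 codewords.
  weight 4: 5 codewords.
  weight 5: 3 codewords.
  weight 6: 2 codewords.
  weight 7: 1 codewords.
Minimum distance d = smallest w > 0 with A_w > 0 = 1.
Sanity: Σ A_w = 16 = 2^4 = 16 ✓.


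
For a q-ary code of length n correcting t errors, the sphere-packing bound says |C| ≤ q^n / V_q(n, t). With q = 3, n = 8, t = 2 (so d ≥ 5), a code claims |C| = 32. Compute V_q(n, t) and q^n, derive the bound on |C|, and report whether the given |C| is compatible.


V_q(n, t) = 129, q^n = 6561, Hamming bound = 50, |C| = 32 ≤ bound (satisfied).

Step 1: Compute V_q(n, t) = Σ_{j=0}^2 C(n, j) (q−1)^j.
  j = 0: C(8,0)·(2)^0 = 1·1 = 1.
  j = 1: C(8,1)·(2)^1 = 8·2 = 16.
  j = 2: C(8,2)·(2)^2 = 28·4 = 112.
  V_q(n, t) = 1 + 16 + 112 = 129.
Step 2: q^n = 3^8 = 6561.
Step 3: Hamming bound ⌊q^n / V_q(n,t)⌋ = ⌊6561/129⌋ = 50.
Step 4: Compare |C| = 32 to 50: satisfied.
The claimed |C| lies below the Hamming bound.


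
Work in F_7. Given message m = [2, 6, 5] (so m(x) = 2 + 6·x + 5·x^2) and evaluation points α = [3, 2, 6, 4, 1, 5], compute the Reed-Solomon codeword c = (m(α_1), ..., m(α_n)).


c = [2, 6, 1, 1, 6, 3]

Message polynomial: m(x) = 2 + 6·x + 5·x^2 (mod 7).
For each evaluation point α_i, compute m(α_i) mod 7:
  α_1 = 3: Horner steps 5 → 0 → 2, so m(3) = 2.
  α_2 = 2: Horner steps 5 → 2 → 6, so m(2) = 6.
  α_3 = 6: Horner steps 5 → 1 → 1, so m(6) = 1.
  α_4 = 4: Horner steps 5 → 5 → 1, so m(4) = 1.
  α_5 = 1: Horner steps 5 → 4 → 6, so m(1) = 6.
  α_6 = 5: Horner steps 5 → 3 → 3, so m(5) = 3.
Codeword c = [2, 6, 1, 1, 6, 3] ∈ F_7^6.


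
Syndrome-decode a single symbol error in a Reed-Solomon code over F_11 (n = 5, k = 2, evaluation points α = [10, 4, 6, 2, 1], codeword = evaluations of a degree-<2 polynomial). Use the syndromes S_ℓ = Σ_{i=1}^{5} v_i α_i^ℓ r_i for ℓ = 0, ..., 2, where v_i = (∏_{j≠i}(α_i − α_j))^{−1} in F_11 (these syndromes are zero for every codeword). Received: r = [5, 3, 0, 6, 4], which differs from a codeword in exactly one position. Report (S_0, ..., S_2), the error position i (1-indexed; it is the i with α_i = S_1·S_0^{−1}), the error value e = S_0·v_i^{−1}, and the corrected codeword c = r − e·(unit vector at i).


S = (8, 8, 8), error at position 5, error magnitude e = 2, c = [5, 3, 0, 6, 2].

Step 1: column multipliers v_i = (∏_{j≠i}(α_i − α_j))^{−1} mod 11.
  i = 1 (α = 10): (10−4)(10−6)(10−2)(10−1) = 6·4·8·9 = 1728 ≡ 1, so v_1 = 1^{−1} = 1 (mod 11).
  i = 2 (α = 4): (4−10)(4−6)(4−2)(4−1) = (−6)·(−2)·2·3 = 72 ≡ 6, so v_2 = 6^{−1} = 2 (mod 11).
  i = 3 (α = 6): (6−10)(6−4)(6−2)(6−1) = (−4)·2·4·5 = −160 ≡ 5, so v_3 = 5^{−1} = 9 (mod 11).
  i = 4 (α = 2): (2−10)(2−4)(2−6)(2−1) = (−8)·(−2)·(−4)·1 = −64 ≡ 2, so v_4 = 2^{−1} = 6 (mod 11).
  i = 5 (α = 1): (1−10)(1−4)(1−6)(1−2) = (−9)·(−3)·(−5)·(−1) = 135 ≡ 3, so v_5 = 3^{−1} = 4 (mod 11).
  v = [1, 2, 9, 6, 4].
Step 2: syndromes of r = [5, 3, 0, 6, 4] (all sums mod 11).
  S_0 = Σ v_i r_i = 1·5 + 2·3 + 9·0 + 6·6 + 4·4 = 63 ≡ 8.
  S_1 = Σ v_i α_i r_i = 1·10·5 + 2·4·3 + 9·6·0 + 6·2·6 + 4·1·4 = 162 ≡ 8.
  α_i^2 mod 11 = [1, 5, 3, 4, 1].
  S_2 = Σ v_i α_i^2 r_i = 1·1·5 + 2·5·3 + 9·3·0 + 6·4·6 + 4·1·4 = 195 ≡ 8.
  S = (8, 8, 8) ≠ 0, so r is not a codeword (an error is present).
Step 3: locate the error. For a single error e at position i, S_ℓ = v_i·e·α_i^ℓ, so α_err = S_1/S_0.
  S_0^{−1} = 8^{−1} = 7 (mod 11), so α_err = 8·7 = 56 ≡ 1 = α_5. Error position i = 5.
  Consistency check: S_2/S_1 = 8·7 = 56 ≡ 1 = α_err ✓ (single-error assumption holds).
Step 4: error magnitude e = S_0/v_5 = S_0·∏_{j≠5}(α_5 − α_j) = 8·3 = 24 ≡ 2 (mod 11).
Step 5: correct position 5: c_5 = r_5 − e = 4 − 2 ≡ 2 (mod 11). Hence c = [5, 3, 0, 6, 2].
  Check: interpolating c through the α_i gives m(x) = 9 + 4·x (degree < 2) with m(α_i) = c_i for every i, so c is indeed a codeword.


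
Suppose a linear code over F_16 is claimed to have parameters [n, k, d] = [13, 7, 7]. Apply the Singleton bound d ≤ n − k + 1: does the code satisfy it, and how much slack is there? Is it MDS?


Singleton RHS = n − k + 1 = 7, slack = 0, bound satisfied, MDS.

Singleton bound: d ≤ n − k + 1.
Here n = 13, k = 7, so n − k + 1 = 7.
Given d = 7, check d ≤ 7: YES.
Slack = (n − k + 1) − d = 0.
The code is MDS (slack = 0).
Description: the claimed parameters are [13, 7, 7]_16; such a code would be MDS (meets Singleton bound).


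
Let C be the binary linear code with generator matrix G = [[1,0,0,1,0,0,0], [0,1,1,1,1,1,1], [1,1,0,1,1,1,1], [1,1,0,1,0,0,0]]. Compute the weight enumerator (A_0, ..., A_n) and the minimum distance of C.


Weight distribution: A_0 = 1, A_1 = 1, A_2 = 3, A_3 = 4, A_4 = 1, A_5 = 3, A_6 = 3. Minimum distance d = 1.

Enumerate all 2^4 = 16 messages m ∈ F_2^4.
For each, compute codeword c = mG in F_2^7, then tally its weight.
  m = 0000 → c = 0000000, weight = 0.
  m = 1000 → c = 1001000, weight = 2.
  m = 0100 → c = 0111111, weight = 6.
  m = 1100 → c = 1110111, weight = 6.
  m = 0010 → c = 1101111, weight = 6.
  m = 1010 → c = 0100111, weight = 4.
  m = 0110 → c = 1010000, weight = 2.
  m = 1110 → c = 0011000, weight = 2.
  m = 0001 → c = 1101000, weight = 3.
  m = 1001 → c = 0100000, weight = 1.
  m = 0101 → c = 1010111, weight = 5.
  m = 1101 → c = 0011111, weight = 5.
  m = 0011 → c = 0000111, weight = 3.
  m = 1011 → c = 1001111, weight = 5.
  m = 0111 → c = 0111000, weight = 3.
  m = 1111 → c = 1110000, weight = 3.
Tally weights:
  weight 0: 1 codewords.
  weight 1: 1 codewords.
  weight 2: 3 codewords.
  weight 3: 4 codewords.
  weight 4: 1 codewords.
  weight 5: 3 codewords.
  weight 6: 3 codewords.
Minimum distance d = smallest w > 0 with A_w > 0 = 1.
Sanity: Σ A_w = 16 = 2^4 = 16 ✓.


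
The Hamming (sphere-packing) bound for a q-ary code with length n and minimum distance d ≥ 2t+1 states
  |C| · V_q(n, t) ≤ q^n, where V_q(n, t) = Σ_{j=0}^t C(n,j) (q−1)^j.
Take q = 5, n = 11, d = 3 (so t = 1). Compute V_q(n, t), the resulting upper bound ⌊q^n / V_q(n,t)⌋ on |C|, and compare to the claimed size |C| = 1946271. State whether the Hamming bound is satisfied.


V_q(n, t) = 45, q^n = 48828125, Hamming bound = 1085069, |C| = 1946271 > bound (violated).

Step 1: Compute V_q(n, t) = Σ_{j=0}^1 C(n, j) (q−1)^j.
  j = 0: C(11,0)·(4)^0 = 1·1 = 1.
  j = 1: C(11,1)·(4)^1 = 11·4 = 44.
  V_q(n, t) = 1 + 44 = 45.
Step 2: q^n = 5^11 = 48828125.
Step 3: Hamming bound ⌊q^n / V_q(n,t)⌋ = ⌊48828125/45⌋ = 1085069.
Step 4: Compare |C| = 1946271 to 1085069: violated.
The claimed |C| lies above the Hamming bound, so no 5-ary code of length 11 with d ≥ 3 can have 1946271 codewords.


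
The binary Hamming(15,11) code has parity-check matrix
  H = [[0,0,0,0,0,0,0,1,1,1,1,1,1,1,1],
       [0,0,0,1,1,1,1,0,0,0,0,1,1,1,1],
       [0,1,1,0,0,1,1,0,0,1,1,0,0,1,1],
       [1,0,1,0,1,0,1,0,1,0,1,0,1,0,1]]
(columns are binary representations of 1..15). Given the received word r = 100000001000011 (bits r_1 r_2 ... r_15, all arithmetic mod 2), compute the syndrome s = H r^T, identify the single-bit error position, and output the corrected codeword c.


s = (1, 0, 0, 1)^T, error position = 9, corrected codeword c = 100000000000011

Compute s = H r^T mod 2 one row at a time:
  s_1 = 0 + 1 + 0 + 0 + 0 + 0 + 1 + 1 = 3 ≡ 1 (mod 2).
  s_2 = 0 + 0 + 0 + 0 + 0 + 0 + 1 + 1 = 2 ≡ 0 (mod 2).
  s_3 = 0 + 0 + 0 + 0 + 0 + 0 + 1 + 1 = 2 ≡ 0 (mod 2).
  s_4 = 1 + 0 + 0 + 0 + 1 + 0 + 0 + 1 = 3 ≡ 1 (mod 2).
s = (1, 0, 0, 1)^T — this equals column 9 of H (binary 1001), so error is at position 9.
Correct: flip bit 9 of r = 100000001000011 to get c = 100000000000011.


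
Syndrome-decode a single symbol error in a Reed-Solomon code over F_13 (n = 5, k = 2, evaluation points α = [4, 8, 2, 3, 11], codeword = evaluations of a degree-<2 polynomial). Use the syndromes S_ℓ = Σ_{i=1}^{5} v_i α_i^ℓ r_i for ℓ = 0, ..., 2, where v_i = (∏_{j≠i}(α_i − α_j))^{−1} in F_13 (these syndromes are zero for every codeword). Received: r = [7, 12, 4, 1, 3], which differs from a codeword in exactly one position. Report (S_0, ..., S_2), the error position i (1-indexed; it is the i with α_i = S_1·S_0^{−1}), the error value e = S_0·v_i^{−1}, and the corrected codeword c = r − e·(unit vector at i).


S = (12, 9, 10), error at position 1, error magnitude e = 9, c = [11, 12, 4, 1, 3].

Step 1: column multipliers v_i = (∏_{j≠i}(α_i − α_j))^{−1} mod 13.
  i = 1 (α = 4): (4−8)(4−2)(4−3)(4−11) = (−4)·2·1·(−7) = 56 ≡ 4, so v_1 = 4^{−1} = 10 (mod 13).
  i = 2 (α = 8): (8−4)(8−2)(8−3)(8−11) = 4·6·5·(−3) = −360 ≡ 4, so v_2 = 4^{−1} = 10 (mod 13).
  i = 3 (α = 2): (2−4)(2−8)(2−3)(2−11) = (−2)·(−6)·(−1)·(−9) = 108 ≡ 4, so v_3 = 4^{−1} = 10 (mod 13).
  i = 4 (α = 3): (3−4)(3−8)(3−2)(3−11) = (−1)·(−5)·1·(−8) = −40 ≡ 12, so v_4 = 12^{−1} = 12 (mod 13).
  i = 5 (α = 11): (11−4)(11−8)(11−2)(11−3) = 7·3·9·8 = 1512 ≡ 4, so v_5 = 4^{−1} = 10 (mod 13).
  v = [10, 10, 10, 12, 10].
Step 2: syndromes of r = [7, 12, 4, 1, 3] (all sums mod 13).
  S_0 = Σ v_i r_i = 10·7 + 10·12 + 10·4 + 12·1 + 10·3 = 272 ≡ 12.
  S_1 = Σ v_i α_i r_i = 10·4·7 + 10·8·12 + 10·2·4 + 12·3·1 + 10·11·3 = 1686 ≡ 9.
  α_i^2 mod 13 = [3, 12, 4, 9, 4].
  S_2 = Σ v_i α_i^2 r_i = 10·3·7 + 10·12·12 + 10·4·4 + 12·9·1 + 10·4·3 = 2038 ≡ 10.
  S = (12, 9, 10) ≠ 0, so r is not a codeword (an error is present).
Step 3: locate the error. For a single error e at position i, S_ℓ = v_i·e·α_i^ℓ, so α_err = S_1/S_0.
  S_0^{−1} = 12^{−1} = 12 (mod 13), so α_err = 9·12 = 108 ≡ 4 = α_1. Error position i = 1.
  Consistency check: S_2/S_1 = 10·3 = 30 ≡ 4 = α_err ✓ (single-error assumption holds).
Step 4: error magnitude e = S_0/v_1 = S_0·∏_{j≠1}(α_1 − α_j) = 12·4 = 48 ≡ 9 (mod 13).
Step 5: correct position 1: c_1 = r_1 − e = 7 − 9 ≡ 11 (mod 13). Hence c = [11, 12, 4, 1, 3].
  Check: interpolating c through the α_i gives m(x) = 10 + 10·x (degree < 2) with m(α_i) = c_i for every i, so c is indeed a codeword.


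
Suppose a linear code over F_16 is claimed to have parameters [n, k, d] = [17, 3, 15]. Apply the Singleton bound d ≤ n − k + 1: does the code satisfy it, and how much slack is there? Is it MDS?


Singleton RHS = n − k + 1 = 15, slack = 0, bound satisfied, MDS.

Singleton bound: d ≤ n − k + 1.
Here n = 17, k = 3, so n − k + 1 = 15.
Given d = 15, check d ≤ 15: YES.
Slack = (n − k + 1) − d = 0.
The code is MDS (slack = 0).
Description: the claimed parameters are [17, 3, 15]_16; such a code would be MDS (meets Singleton bound).


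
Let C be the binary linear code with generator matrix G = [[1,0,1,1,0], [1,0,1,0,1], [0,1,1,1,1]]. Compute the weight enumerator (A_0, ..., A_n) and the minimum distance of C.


Weight distribution: A_0 = 1, A_2 = 2, A_3 = 4, A_4 = 1. Minimum distance d = 2.

Enumerate all 2^3 = 8 messages m ∈ F_2^3.
For each, compute codeword c = mG in F_2^5, then tally its weight.
  m = 000 → c = 00000, weight = 0.
  m = 100 → c = 10110, weight = 3.
  m = 010 → c = 10101, weight = 3.
  m = 110 → c = 00011, weight = 2.
  m = 001 → c = 01111, weight = 4.
  m = 101 → c = 11001, weight = 3.
  m = 011 → c = 11010, weight = 3.
  m = 111 → c = 01100, weight = 2.
Tally weights:
  weight 0: 1 codewords.
  weight 2: 2 codewords.
  weight 3: 4 codewords.
  weight 4: 1 codewords.
Minimum distance d = smallest w > 0 with A_w > 0 = 2.
Sanity: Σ A_w = 8 = 2^3 = 8 ✓.


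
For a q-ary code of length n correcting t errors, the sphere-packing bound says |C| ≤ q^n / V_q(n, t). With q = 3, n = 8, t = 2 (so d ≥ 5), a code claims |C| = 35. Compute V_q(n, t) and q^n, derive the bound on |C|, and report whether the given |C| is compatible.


V_q(n, t) = 129, q^n = 6561, Hamming bound = 50, |C| = 35 ≤ bound (satisfied).

Step 1: Compute V_q(n, t) = Σ_{j=0}^2 C(n, j) (q−1)^j.
  j = 0: C(8,0)·(2)^0 = 1·1 = 1.
  j = 1: C(8,1)·(2)^1 = 8·2 = 16.
  j = 2: C(8,2)·(2)^2 = 28·4 = 112.
  V_q(n, t) = 1 + 16 + 112 = 129.
Step 2: q^n = 3^8 = 6561.
Step 3: Hamming bound ⌊q^n / V_q(n,t)⌋ = ⌊6561/129⌋ = 50.
Step 4: Compare |C| = 35 to 50: satisfied.
The claimed |C| lies below the Hamming bound.


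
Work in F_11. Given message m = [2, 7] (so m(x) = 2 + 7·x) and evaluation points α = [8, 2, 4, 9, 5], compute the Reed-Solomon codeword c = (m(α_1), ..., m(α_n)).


c = [3, 5, 8, 10, 4]

Message polynomial: m(x) = 2 + 7·x (mod 11).
For each evaluation point α_i, compute m(α_i) mod 11:
  α_1 = 8: Horner steps 7 → 3, so m(8) = 3.
  α_2 = 2: Horner steps 7 → 5, so m(2) = 5.
  α_3 = 4: Horner steps 7 → 8, so m(4) = 8.
  α_4 = 9: Horner steps 7 → 10, so m(9) = 10.
  α_5 = 5: Horner steps 7 → 4, so m(5) = 4.
Codeword c = [3, 5, 8, 10, 4] ∈ F_11^5.


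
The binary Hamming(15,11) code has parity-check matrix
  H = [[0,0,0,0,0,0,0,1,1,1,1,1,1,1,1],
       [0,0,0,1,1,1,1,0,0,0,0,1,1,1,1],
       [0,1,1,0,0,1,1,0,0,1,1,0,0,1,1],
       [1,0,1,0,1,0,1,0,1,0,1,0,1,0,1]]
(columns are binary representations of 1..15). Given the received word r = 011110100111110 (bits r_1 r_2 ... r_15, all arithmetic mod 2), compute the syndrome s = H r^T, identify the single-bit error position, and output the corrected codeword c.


s = (1, 0, 0, 1)^T, error position = 9, corrected codeword c = 011110101111110

Compute s = H r^T mod 2 one row at a time:
  s_1 = 0 + 0 + 1 + 1 + 1 + 1 + 1 + 0 = 5 ≡ 1 (mod 2).
  s_2 = 1 + 1 + 0 + 1 + 1 + 1 + 1 + 0 = 6 ≡ 0 (mod 2).
  s_3 = 1 + 1 + 0 + 1 + 1 + 1 + 1 + 0 = 6 ≡ 0 (mod 2).
  s_4 = 0 + 1 + 1 + 1 + 0 + 1 + 1 + 0 = 5 ≡ 1 (mod 2).
s = (1, 0, 0, 1)^T — this equals column 9 of H (binary 1001), so error is at position 9.
Correct: flip bit 9 of r = 011110100111110 to get c = 011110101111110.


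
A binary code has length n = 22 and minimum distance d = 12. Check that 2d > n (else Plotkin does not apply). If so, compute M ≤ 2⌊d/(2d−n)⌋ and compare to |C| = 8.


Plotkin bound M ≤ 12; given |C| = 8 ≤ bound (satisfied).

Check applicability: 2d = 24, n = 22.
2d − n = 2 > 0, so Plotkin applies.
Compute d/(2d−n) = 12/2 ≈ 6.0000.
⌊d/(2d−n)⌋ = 6.
Plotkin bound: M ≤ 2·6 = 12.
Given |C| = 8, check: satisfied.
This |C| is below the Plotkin bound.


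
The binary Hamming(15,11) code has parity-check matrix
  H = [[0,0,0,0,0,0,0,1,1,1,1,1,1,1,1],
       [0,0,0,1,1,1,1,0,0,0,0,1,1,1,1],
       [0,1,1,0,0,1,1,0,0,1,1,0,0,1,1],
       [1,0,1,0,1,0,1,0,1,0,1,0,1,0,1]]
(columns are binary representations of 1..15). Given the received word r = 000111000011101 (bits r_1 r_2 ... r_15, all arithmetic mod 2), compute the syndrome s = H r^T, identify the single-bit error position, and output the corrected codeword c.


s = (0, 0, 1, 0)^T, error position = 2, corrected codeword c = 010111000011101

Compute s = H r^T mod 2 one row at a time:
  s_1 = 0 + 0 + 0 + 1 + 1 + 1 + 0 + 1 = 4 ≡ 0 (mod 2).
  s_2 = 1 + 1 + 1 + 0 + 1 + 1 + 0 + 1 = 6 ≡ 0 (mod 2).
  s_3 = 0 + 0 + 1 + 0 + 0 + 1 + 0 + 1 = 3 ≡ 1 (mod 2).
  s_4 = 0 + 0 + 1 + 0 + 0 + 1 + 1 + 1 = 4 ≡ 0 (mod 2).
s = (0, 0, 1, 0)^T — this equals column 2 of H (binary 0010), so error is at position 2.
Correct: flip bit 2 of r = 000111000011101 to get c = 010111000011101.


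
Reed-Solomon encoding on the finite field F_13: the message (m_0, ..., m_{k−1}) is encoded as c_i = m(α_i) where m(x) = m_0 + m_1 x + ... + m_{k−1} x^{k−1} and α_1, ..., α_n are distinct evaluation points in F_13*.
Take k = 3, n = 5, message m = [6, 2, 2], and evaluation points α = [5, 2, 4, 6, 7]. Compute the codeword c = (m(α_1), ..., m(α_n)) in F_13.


c = [1, 5, 7, 12, 1]

Message polynomial: m(x) = 6 + 2·x + 2·x^2 (mod 13).
For each evaluation point α_i, compute m(α_i) mod 13:
  α_1 = 5: Horner steps 2 → 12 → 1, so m(5) = 1.
  α_2 = 2: Horner steps 2 → 6 → 5, so m(2) = 5.
  α_3 = 4: Horner steps 2 → 10 → 7, so m(4) = 7.
  α_4 = 6: Horner steps 2 → 1 → 12, so m(6) = 12.
  α_5 = 7: Horner steps 2 → 3 → 1, so m(7) = 1.
Codeword c = [1, 5, 7, 12, 1] ∈ F_13^5.


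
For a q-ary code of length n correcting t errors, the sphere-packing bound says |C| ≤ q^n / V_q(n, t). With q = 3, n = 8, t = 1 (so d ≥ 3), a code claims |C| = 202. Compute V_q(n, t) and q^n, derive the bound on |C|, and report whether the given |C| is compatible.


V_q(n, t) = 17, q^n = 6561, Hamming bound = 385, |C| = 202 ≤ bound (satisfied).

Step 1: Compute V_q(n, t) = Σ_{j=0}^1 C(n, j) (q−1)^j.
  j = 0: C(8,0)·(2)^0 = 1·1 = 1.
  j = 1: C(8,1)·(2)^1 = 8·2 = 16.
  V_q(n, t) = 1 + 16 = 17.
Step 2: q^n = 3^8 = 6561.
Step 3: Hamming bound ⌊q^n / V_q(n,t)⌋ = ⌊6561/17⌋ = 385.
Step 4: Compare |C| = 202 to 385: satisfied.
The claimed |C| lies below the Hamming bound.


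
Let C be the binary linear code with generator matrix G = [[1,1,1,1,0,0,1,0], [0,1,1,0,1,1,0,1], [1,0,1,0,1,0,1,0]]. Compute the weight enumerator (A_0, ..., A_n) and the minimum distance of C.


Weight distribution: A_0 = 1, A_3 = 1, A_4 = 2, A_5 = 3, A_6 = 1. Minimum distance d = 3.

Enumerate all 2^3 = 8 messages m ∈ F_2^3.
For each, compute codeword c = mG in F_2^8, then tally its weight.
  m = 000 → c = 00000000, weight = 0.
  m = 100 → c = 11110010, weight = 5.
  m = 010 → c = 01101101, weight = 5.
  m = 110 → c = 10011111, weight = 6.
  m = 001 → c = 10101010, weight = 4.
  m = 101 → c = 01011000, weight = 3.
  m = 011 → c = 11000111, weight = 5.
  m = 111 → c = 00110101, weight = 4.
Tally weights:
  weight 0: 1 codewords.
  weight 3: 1 codewords.
  weight 4: 2 codewords.
  weight 5: 3 codewords.
  weight 6: 1 codewords.
Minimum distance d = smallest w > 0 with A_w > 0 = 3.
Sanity: Σ A_w = 8 = 2^3 = 8 ✓.


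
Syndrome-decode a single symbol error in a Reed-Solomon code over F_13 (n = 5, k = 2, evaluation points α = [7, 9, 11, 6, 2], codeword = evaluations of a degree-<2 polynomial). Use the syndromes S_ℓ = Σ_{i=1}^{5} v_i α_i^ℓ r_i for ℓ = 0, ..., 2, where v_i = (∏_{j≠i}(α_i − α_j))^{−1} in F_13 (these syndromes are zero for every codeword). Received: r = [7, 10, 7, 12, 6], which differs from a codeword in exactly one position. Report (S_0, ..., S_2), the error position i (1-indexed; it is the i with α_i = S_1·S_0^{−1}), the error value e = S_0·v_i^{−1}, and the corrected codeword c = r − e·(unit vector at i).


S = (8, 10, 6), error at position 3, error magnitude e = 7, c = [7, 10, 0, 12, 6].

Step 1: column multipliers v_i = (∏_{j≠i}(α_i − α_j))^{−1} mod 13.
  i = 1 (α = 7): (7−9)(7−11)(7−6)(7−2) = (−2)·(−4)·1·5 = 40 ≡ 1, so v_1 = 1^{−1} = 1 (mod 13).
  i = 2 (α = 9): (9−7)(9−11)(9−6)(9−2) = 2·(−2)·3·7 = −84 ≡ 7, so v_2 = 7^{−1} = 2 (mod 13).
  i = 3 (α = 11): (11−7)(11−9)(11−6)(11−2) = 4·2·5·9 = 360 ≡ 9, so v_3 = 9^{−1} = 3 (mod 13).
  i = 4 (α = 6): (6−7)(6−9)(6−11)(6−2) = (−1)·(−3)·(−5)·4 = −60 ≡ 5, so v_4 = 5^{−1} = 8 (mod 13).
  i = 5 (α = 2): (2−7)(2−9)(2−11)(2−6) = (−5)·(−7)·(−9)·(−4) = 1260 ≡ 12, so v_5 = 12^{−1} = 12 (mod 13).
  v = [1, 2, 3, 8, 12].
Step 2: syndromes of r = [7, 10, 7, 12, 6] (all sums mod 13).
  S_0 = Σ v_i r_i = 1·7 + 2·10 + 3·7 + 8·12 + 12·6 = 216 ≡ 8.
  S_1 = Σ v_i α_i r_i = 1·7·7 + 2·9·10 + 3·11·7 + 8·6·12 + 12·2·6 = 1180 ≡ 10.
  α_i^2 mod 13 = [10, 3, 4, 10, 4].
  S_2 = Σ v_i α_i^2 r_i = 1·10·7 + 2·3·10 + 3·4·7 + 8·10·12 + 12·4·6 = 1462 ≡ 6.
  S = (8, 10, 6) ≠ 0, so r is not a codeword (an error is present).
Step 3: locate the error. For a single error e at position i, S_ℓ = v_i·e·α_i^ℓ, so α_err = S_1/S_0.
  S_0^{−1} = 8^{−1} = 5 (mod 13), so α_err = 10·5 = 50 ≡ 11 = α_3. Error position i = 3.
  Consistency check: S_2/S_1 = 6·4 = 24 ≡ 11 = α_err ✓ (single-error assumption holds).
Step 4: error magnitude e = S_0/v_3 = S_0·∏_{j≠3}(α_3 − α_j) = 8·9 = 72 ≡ 7 (mod 13).
Step 5: correct position 3: c_3 = r_3 − e = 7 − 7 ≡ 0 (mod 13). Hence c = [7, 10, 0, 12, 6].
  Check: interpolating c through the α_i gives m(x) = 3 + 8·x (degree < 2) with m(α_i) = c_i for every i, so c is indeed a codeword.


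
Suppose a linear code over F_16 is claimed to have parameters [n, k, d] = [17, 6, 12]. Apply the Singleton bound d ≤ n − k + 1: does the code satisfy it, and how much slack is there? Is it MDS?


Singleton RHS = n − k + 1 = 12, slack = 0, bound satisfied, MDS.

Singleton bound: d ≤ n − k + 1.
Here n = 17, k = 6, so n − k + 1 = 12.
Given d = 12, check d ≤ 12: YES.
Slack = (n − k + 1) − d = 0.
The code is MDS (slack = 0).
Description: the claimed parameters are [17, 6, 12]_16; such a code would be MDS (meets Singleton bound).


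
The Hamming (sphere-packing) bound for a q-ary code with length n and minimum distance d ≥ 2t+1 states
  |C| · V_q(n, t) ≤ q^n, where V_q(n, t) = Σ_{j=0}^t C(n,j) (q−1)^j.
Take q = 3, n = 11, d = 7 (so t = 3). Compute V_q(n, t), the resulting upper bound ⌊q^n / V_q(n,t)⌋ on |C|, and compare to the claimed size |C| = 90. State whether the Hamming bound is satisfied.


V_q(n, t) = 1563, q^n = 177147, Hamming bound = 113, |C| = 90 ≤ bound (satisfied).

Step 1: Compute V_q(n, t) = Σ_{j=0}^3 C(n, j) (q−1)^j.
  j = 0: C(11,0)·(2)^0 = 1·1 = 1.
  j = 1: C(11,1)·(2)^1 = 11·2 = 22.
  j = 2: C(11,2)·(2)^2 = 55·4 = 220.
  j = 3: C(11,3)·(2)^3 = 165·8 = 1320.
  V_q(n, t) = 1 + 22 + 220 + 1320 = 1563.
Step 2: q^n = 3^11 = 177147.
Step 3: Hamming bound ⌊q^n / V_q(n,t)⌋ = ⌊177147/1563⌋ = 113.
Step 4: Compare |C| = 90 to 113: satisfied.
The claimed |C| lies below the Hamming bound.


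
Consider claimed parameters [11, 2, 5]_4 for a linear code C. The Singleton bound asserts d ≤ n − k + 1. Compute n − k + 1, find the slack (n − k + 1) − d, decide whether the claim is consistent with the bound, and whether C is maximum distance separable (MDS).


Singleton RHS = n − k + 1 = 10, slack = 5, bound satisfied, not MDS.

Singleton bound: d ≤ n − k + 1.
Here n = 11, k = 2, so n − k + 1 = 10.
Given d = 5, check d ≤ 10: YES.
Slack = (n − k + 1) − d = 5.
The code is NOT MDS (slack = 5 > 0).
Description: the claimed parameters are [11, 2, 5]_4; such a code would be non-MDS.


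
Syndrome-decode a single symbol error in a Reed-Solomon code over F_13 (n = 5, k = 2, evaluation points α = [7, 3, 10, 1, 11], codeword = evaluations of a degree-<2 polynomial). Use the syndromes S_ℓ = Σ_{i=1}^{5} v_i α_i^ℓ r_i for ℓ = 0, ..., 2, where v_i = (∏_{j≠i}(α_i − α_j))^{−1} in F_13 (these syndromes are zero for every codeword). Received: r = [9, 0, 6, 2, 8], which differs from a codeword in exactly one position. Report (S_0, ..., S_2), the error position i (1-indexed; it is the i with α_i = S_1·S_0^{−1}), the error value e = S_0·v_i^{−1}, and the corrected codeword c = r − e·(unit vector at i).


S = (2, 9, 8), error at position 5, error magnitude e = 3, c = [9, 0, 6, 2, 5].

Step 1: column multipliers v_i = (∏_{j≠i}(α_i − α_j))^{−1} mod 13.
  i = 1 (α = 7): (7−3)(7−10)(7−1)(7−11) = 4·(−3)·6·(−4) = 288 ≡ 2, so v_1 = 2^{−1} = 7 (mod 13).
  i = 2 (α = 3): (3−7)(3−10)(3−1)(3−11) = (−4)·(−7)·2·(−8) = −448 ≡ 7, so v_2 = 7^{−1} = 2 (mod 13).
  i = 3 (α = 10): (10−7)(10−3)(10−1)(10−11) = 3·7·9·(−1) = −189 ≡ 6, so v_3 = 6^{−1} = 11 (mod 13).
  i = 4 (α = 1): (1−7)(1−3)(1−10)(1−11) = (−6)·(−2)·(−9)·(−10) = 1080 ≡ 1, so v_4 = 1^{−1} = 1 (mod 13).
  i = 5 (α = 11): (11−7)(11−3)(11−10)(11−1) = 4·8·1·10 = 320 ≡ 8, so v_5 = 8^{−1} = 5 (mod 13).
  v = [7, 2, 11, 1, 5].
Step 2: syndromes of r = [9, 0, 6, 2, 8] (all sums mod 13).
  S_0 = Σ v_i r_i = 7·9 + 2·0 + 11·6 + 1·2 + 5·8 = 171 ≡ 2.
  S_1 = Σ v_i α_i r_i = 7·7·9 + 2·3·0 + 11·10·6 + 1·1·2 + 5·11·8 = 1543 ≡ 9.
  α_i^2 mod 13 = [10, 9, 9, 1, 4].
  S_2 = Σ v_i α_i^2 r_i = 7·10·9 + 2·9·0 + 11·9·6 + 1·1·2 + 5·4·8 = 1386 ≡ 8.
  S = (2, 9, 8) ≠ 0, so r is not a codeword (an error is present).
Step 3: locate the error. For a single error e at position i, S_ℓ = v_i·e·α_i^ℓ, so α_err = S_1/S_0.
  S_0^{−1} = 2^{−1} = 7 (mod 13), so α_err = 9·7 = 63 ≡ 11 = α_5. Error position i = 5.
  Consistency check: S_2/S_1 = 8·3 = 24 ≡ 11 = α_err ✓ (single-error assumption holds).
Step 4: error magnitude e = S_0/v_5 = S_0·∏_{j≠5}(α_5 − α_j) = 2·8 = 16 ≡ 3 (mod 13).
Step 5: correct position 5: c_5 = r_5 − e = 8 − 3 ≡ 5 (mod 13). Hence c = [9, 0, 6, 2, 5].
  Check: interpolating c through the α_i gives m(x) = 3 + 12·x (degree < 2) with m(α_i) = c_i for every i, so c is indeed a codeword.
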